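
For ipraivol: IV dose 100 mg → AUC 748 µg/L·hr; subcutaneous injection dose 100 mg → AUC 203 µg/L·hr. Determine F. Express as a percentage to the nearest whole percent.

F = 27%

F = (AUC_ev / D_ev) / (AUC_iv / D_iv)
  = (203/100) / (748/100)
  = 2.03 / 7.48 = 0.2714
  = 27.14%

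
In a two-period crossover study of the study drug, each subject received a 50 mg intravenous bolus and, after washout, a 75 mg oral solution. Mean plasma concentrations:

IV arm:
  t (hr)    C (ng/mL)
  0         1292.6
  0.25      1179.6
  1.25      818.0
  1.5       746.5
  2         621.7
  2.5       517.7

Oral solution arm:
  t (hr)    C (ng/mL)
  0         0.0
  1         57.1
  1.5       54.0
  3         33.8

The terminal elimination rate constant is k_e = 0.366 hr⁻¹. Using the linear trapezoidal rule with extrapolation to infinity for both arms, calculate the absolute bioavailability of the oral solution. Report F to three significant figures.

Trapezoidal AUC_0→2.5 (IV):
  [0→0.25]: (1292.6+1179.6)/2 × 0.25 = 309.025
  [0.25→1.25]: (1179.6+818.0)/2 × 1 = 998.8
  [1.25→1.5]: (818.0+746.5)/2 × 0.25 = 195.5625
  [1.5→2]: (746.5+621.7)/2 × 0.5 = 342.05
  [2→2.5]: (621.7+517.7)/2 × 0.5 = 284.85
  Sum = 2130.2875 ng/mL·hr
IV tail: 517.7/0.366 = 1414.481; AUC_iv,0→∞ = 2130.2875 + 1414.481 = 3544.7685 ng/mL·hr
Trapezoidal AUC_0→3 (oral solution):
  [0→1]: (0.0+57.1)/2 × 1 = 28.55
  [1→1.5]: (57.1+54.0)/2 × 0.5 = 27.775
  [1.5→3]: (54.0+33.8)/2 × 1.5 = 65.85
  Sum = 122.175 ng/mL·hr
oral solution tail: 33.8/0.366 = 92.350; AUC_ev,0→∞ = 122.175 + 92.350 = 214.525 ng/mL·hr
F = (AUC_ev/D_ev)/(AUC_iv/D_iv) = (214.525/75)/(3544.7685/50) = 2.86033/70.89537 = 0.0403

F = 0.0403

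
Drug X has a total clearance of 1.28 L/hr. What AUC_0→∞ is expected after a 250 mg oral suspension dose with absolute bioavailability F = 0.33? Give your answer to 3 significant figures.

AUC = 64.5 mg/L·hr

AUC_0→∞ = F × Dose / CL
        = 0.33 × 250 / 1.28 = 64.453125 mg/L·hr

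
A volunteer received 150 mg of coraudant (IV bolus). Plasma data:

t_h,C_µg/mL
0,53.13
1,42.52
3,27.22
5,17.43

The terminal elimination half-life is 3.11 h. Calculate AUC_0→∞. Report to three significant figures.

Trapezoidal AUC_0→5:
  [0→1]: (53.13+42.52)/2 × 1 = 47.825
  [1→3]: (42.52+27.22)/2 × 2 = 69.74
  [3→5]: (27.22+17.43)/2 × 2 = 44.65
  Sum = 162.215 µg/mL·h
k_e = ln2 / t½ = 0.693147 / 3.11 = 0.2229 h^-1
Extrapolated tail: C_last / k_e = 17.43 / 0.2229 = 78.197
AUC_0→∞ = 162.215 + 78.197 = 240.412 µg/mL·h

AUC = 240 µg/mL·h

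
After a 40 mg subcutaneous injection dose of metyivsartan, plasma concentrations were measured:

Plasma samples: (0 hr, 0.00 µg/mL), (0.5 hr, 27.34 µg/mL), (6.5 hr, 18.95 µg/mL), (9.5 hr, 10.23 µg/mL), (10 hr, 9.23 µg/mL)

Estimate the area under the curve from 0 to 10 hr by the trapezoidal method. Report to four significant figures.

AUC = 194.3 µg/mL·hr

Trapezoidal AUC_0→10:
  [0→0.5]: (0.00+27.34)/2 × 0.5 = 6.835
  [0.5→6.5]: (27.34+18.95)/2 × 6 = 138.87
  [6.5→9.5]: (18.95+10.23)/2 × 3 = 43.77
  [9.5→10]: (10.23+9.23)/2 × 0.5 = 4.865
  Sum = 194.34 µg/mL·hr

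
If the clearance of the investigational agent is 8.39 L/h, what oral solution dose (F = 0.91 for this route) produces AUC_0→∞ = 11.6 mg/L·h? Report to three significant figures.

Dose = CL × AUC_0→∞ / F
     = 8.39 × 11.6 / 0.91 = 106.949 mg

Dose = 107 mg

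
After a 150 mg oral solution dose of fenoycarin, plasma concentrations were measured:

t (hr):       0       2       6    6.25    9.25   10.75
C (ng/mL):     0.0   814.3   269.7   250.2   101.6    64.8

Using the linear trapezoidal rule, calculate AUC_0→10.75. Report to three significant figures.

AUC = 3700 ng/mL·hr

Trapezoidal AUC_0→10.75:
  [0→2]: (0.0+814.3)/2 × 2 = 814.3
  [2→6]: (814.3+269.7)/2 × 4 = 2168.0
  [6→6.25]: (269.7+250.2)/2 × 0.25 = 64.9875
  [6.25→9.25]: (250.2+101.6)/2 × 3 = 527.7
  [9.25→10.75]: (101.6+64.8)/2 × 1.5 = 124.8
  Sum = 3699.7875 ng/mL·hr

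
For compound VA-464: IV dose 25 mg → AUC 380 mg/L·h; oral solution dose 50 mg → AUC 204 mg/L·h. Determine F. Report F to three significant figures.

F = (AUC_ev / D_ev) / (AUC_iv / D_iv)
  = (204/50) / (380/25)
  = 4.08 / 15.2 = 0.2684

F = 0.268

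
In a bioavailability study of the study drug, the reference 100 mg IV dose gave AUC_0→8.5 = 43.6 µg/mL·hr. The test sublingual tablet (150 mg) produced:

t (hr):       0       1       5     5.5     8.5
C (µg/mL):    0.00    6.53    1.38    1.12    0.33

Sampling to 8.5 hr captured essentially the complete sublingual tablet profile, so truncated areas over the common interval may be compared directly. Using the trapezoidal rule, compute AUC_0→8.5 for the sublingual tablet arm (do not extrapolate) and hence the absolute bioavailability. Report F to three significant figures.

Trapezoidal AUC_0→8.5 (sublingual tablet):
  [0→1]: (0.00+6.53)/2 × 1 = 3.265
  [1→5]: (6.53+1.38)/2 × 4 = 15.82
  [5→5.5]: (1.38+1.12)/2 × 0.5 = 0.625
  [5.5→8.5]: (1.12+0.33)/2 × 3 = 2.175
  Sum = 21.885 µg/mL·hr
F = (AUC_ev/D_ev)/(AUC_iv/D_iv) = (21.885/150)/(43.6/100) = 0.1459/0.436 = 0.3346

F = 0.335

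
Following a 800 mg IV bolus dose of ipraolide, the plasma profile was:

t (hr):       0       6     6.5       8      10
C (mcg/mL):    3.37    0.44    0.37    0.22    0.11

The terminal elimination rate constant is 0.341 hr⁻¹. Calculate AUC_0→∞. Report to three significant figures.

AUC = 12.7 mcg/mL·hr

Trapezoidal AUC_0→10:
  [0→6]: (3.37+0.44)/2 × 6 = 11.43
  [6→6.5]: (0.44+0.37)/2 × 0.5 = 0.2025
  [6.5→8]: (0.37+0.22)/2 × 1.5 = 0.4425
  [8→10]: (0.22+0.11)/2 × 2 = 0.33
  Sum = 12.405 mcg/mL·hr
Extrapolated tail: C_last / k_e = 0.11 / 0.341 = 0.323
AUC_0→∞ = 12.405 + 0.323 = 12.728 mcg/mL·hr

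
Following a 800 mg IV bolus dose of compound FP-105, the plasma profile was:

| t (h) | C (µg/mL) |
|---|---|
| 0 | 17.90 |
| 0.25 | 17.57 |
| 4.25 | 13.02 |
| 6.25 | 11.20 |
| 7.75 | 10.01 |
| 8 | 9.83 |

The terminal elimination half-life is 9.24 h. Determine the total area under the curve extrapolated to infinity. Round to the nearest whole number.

Trapezoidal AUC_0→8:
  [0→0.25]: (17.90+17.57)/2 × 0.25 = 4.43375
  [0.25→4.25]: (17.57+13.02)/2 × 4 = 61.18
  [4.25→6.25]: (13.02+11.20)/2 × 2 = 24.22
  [6.25→7.75]: (11.20+10.01)/2 × 1.5 = 15.9075
  [7.75→8]: (10.01+9.83)/2 × 0.25 = 2.48
  Sum = 108.22125 µg/mL·h
k_e = ln2 / t½ = 0.693147 / 9.24 = 0.0750 h^-1
Extrapolated tail: C_last / k_e = 9.83 / 0.075 = 131.067
AUC_0→∞ = 108.22125 + 131.067 = 239.28825 µg/mL·h

AUC = 239 µg/mL·h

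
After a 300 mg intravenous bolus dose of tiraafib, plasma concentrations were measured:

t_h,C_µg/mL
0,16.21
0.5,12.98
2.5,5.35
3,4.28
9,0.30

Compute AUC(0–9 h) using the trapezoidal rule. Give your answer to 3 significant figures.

Trapezoidal AUC_0→9:
  [0→0.5]: (16.21+12.98)/2 × 0.5 = 7.2975
  [0.5→2.5]: (12.98+5.35)/2 × 2 = 18.33
  [2.5→3]: (5.35+4.28)/2 × 0.5 = 2.4075
  [3→9]: (4.28+0.30)/2 × 6 = 13.74
  Sum = 41.775 µg/mL·h

AUC = 41.8 µg/mL·h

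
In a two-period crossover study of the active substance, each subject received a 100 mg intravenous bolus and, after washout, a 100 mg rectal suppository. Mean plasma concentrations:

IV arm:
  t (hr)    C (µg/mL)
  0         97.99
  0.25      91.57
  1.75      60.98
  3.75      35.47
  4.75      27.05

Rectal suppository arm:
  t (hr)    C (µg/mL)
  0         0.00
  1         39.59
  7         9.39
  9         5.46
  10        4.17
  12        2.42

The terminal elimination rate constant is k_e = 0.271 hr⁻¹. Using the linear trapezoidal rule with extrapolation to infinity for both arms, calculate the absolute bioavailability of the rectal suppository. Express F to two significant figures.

F = 0.55

Trapezoidal AUC_0→4.75 (IV):
  [0→0.25]: (97.99+91.57)/2 × 0.25 = 23.695
  [0.25→1.75]: (91.57+60.98)/2 × 1.5 = 114.4125
  [1.75→3.75]: (60.98+35.47)/2 × 2 = 96.45
  [3.75→4.75]: (35.47+27.05)/2 × 1 = 31.26
  Sum = 265.8175 µg/mL·hr
IV tail: 27.05/0.271 = 99.815; AUC_iv,0→∞ = 265.8175 + 99.815 = 365.6325 µg/mL·hr
Trapezoidal AUC_0→12 (rectal suppository):
  [0→1]: (0.00+39.59)/2 × 1 = 19.795
  [1→7]: (39.59+9.39)/2 × 6 = 146.94
  [7→9]: (9.39+5.46)/2 × 2 = 14.85
  [9→10]: (5.46+4.17)/2 × 1 = 4.815
  [10→12]: (4.17+2.42)/2 × 2 = 6.59
  Sum = 192.99 µg/mL·hr
rectal suppository tail: 2.42/0.271 = 8.930; AUC_ev,0→∞ = 192.99 + 8.930 = 201.92 µg/mL·hr
F = (AUC_ev/D_ev)/(AUC_iv/D_iv) = (201.92/100)/(365.6325/100) = 2.0192/3.656325 = 0.5522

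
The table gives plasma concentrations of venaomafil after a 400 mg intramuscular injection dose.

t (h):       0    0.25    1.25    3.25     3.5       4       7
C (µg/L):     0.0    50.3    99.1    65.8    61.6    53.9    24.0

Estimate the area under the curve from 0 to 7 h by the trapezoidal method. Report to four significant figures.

Trapezoidal AUC_0→7:
  [0→0.25]: (0.0+50.3)/2 × 0.25 = 6.2875
  [0.25→1.25]: (50.3+99.1)/2 × 1 = 74.7
  [1.25→3.25]: (99.1+65.8)/2 × 2 = 164.9
  [3.25→3.5]: (65.8+61.6)/2 × 0.25 = 15.925
  [3.5→4]: (61.6+53.9)/2 × 0.5 = 28.875
  [4→7]: (53.9+24.0)/2 × 3 = 116.85
  Sum = 407.5375 µg/L·h

AUC = 407.5 µg/L·h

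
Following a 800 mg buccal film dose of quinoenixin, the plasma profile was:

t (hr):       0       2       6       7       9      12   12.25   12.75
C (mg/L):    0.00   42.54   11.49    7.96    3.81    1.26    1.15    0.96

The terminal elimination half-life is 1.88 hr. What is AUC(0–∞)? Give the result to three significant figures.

Trapezoidal AUC_0→12.75:
  [0→2]: (0.00+42.54)/2 × 2 = 42.54
  [2→6]: (42.54+11.49)/2 × 4 = 108.06
  [6→7]: (11.49+7.96)/2 × 1 = 9.725
  [7→9]: (7.96+3.81)/2 × 2 = 11.77
  [9→12]: (3.81+1.26)/2 × 3 = 7.605
  [12→12.25]: (1.26+1.15)/2 × 0.25 = 0.30125
  [12.25→12.75]: (1.15+0.96)/2 × 0.5 = 0.5275
  Sum = 180.52875 mg/L·hr
k_e = ln2 / t½ = 0.693147 / 1.88 = 0.3687 hr^-1
Extrapolated tail: C_last / k_e = 0.96 / 0.3687 = 2.604
AUC_0→∞ = 180.52875 + 2.604 = 183.13275 mg/L·hr

AUC = 183 mg/L·hr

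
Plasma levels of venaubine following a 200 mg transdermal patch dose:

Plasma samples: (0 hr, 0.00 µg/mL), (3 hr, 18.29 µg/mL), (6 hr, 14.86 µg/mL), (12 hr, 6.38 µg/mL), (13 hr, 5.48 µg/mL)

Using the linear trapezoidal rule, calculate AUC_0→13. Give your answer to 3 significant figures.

AUC = 147 µg/mL·hr

Trapezoidal AUC_0→13:
  [0→3]: (0.00+18.29)/2 × 3 = 27.435
  [3→6]: (18.29+14.86)/2 × 3 = 49.725
  [6→12]: (14.86+6.38)/2 × 6 = 63.72
  [12→13]: (6.38+5.48)/2 × 1 = 5.93
  Sum = 146.81 µg/mL·hr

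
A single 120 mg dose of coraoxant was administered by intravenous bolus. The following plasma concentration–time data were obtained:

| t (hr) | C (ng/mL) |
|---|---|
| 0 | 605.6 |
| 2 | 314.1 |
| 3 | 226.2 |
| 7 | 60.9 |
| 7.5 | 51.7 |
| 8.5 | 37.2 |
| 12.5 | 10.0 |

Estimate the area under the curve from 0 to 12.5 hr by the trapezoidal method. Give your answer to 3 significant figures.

Trapezoidal AUC_0→12.5:
  [0→2]: (605.6+314.1)/2 × 2 = 919.7
  [2→3]: (314.1+226.2)/2 × 1 = 270.15
  [3→7]: (226.2+60.9)/2 × 4 = 574.2
  [7→7.5]: (60.9+51.7)/2 × 0.5 = 28.15
  [7.5→8.5]: (51.7+37.2)/2 × 1 = 44.45
  [8.5→12.5]: (37.2+10.0)/2 × 4 = 94.4
  Sum = 1931.05 ng/mL·hr

AUC = 1930 ng/mL·hr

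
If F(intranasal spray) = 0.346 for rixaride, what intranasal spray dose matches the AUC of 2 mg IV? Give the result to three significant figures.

D_intranasal = 5.78 mg

For equal systemic exposure: F × D_ev = D_iv
D_ev = D_iv / F = 2 / 0.346 = 5.78035 mg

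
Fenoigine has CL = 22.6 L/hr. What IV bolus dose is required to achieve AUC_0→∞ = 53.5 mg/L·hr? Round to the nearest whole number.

Dose = 1209 mg

Dose_iv = CL × AUC_0→∞
     = 22.6 × 53.5 = 1209.1 mg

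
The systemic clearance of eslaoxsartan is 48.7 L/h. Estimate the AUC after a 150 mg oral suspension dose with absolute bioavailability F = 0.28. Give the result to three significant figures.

AUC_0→∞ = F × Dose / CL
        = 0.28 × 150 / 48.7 = 0.862423 mg/L·h

AUC = 0.862 mg/L·h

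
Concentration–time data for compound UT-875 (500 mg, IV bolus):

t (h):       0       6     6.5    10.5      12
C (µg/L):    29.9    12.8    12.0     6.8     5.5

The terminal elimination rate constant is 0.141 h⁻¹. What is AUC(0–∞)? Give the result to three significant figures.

Trapezoidal AUC_0→12:
  [0→6]: (29.9+12.8)/2 × 6 = 128.1
  [6→6.5]: (12.8+12.0)/2 × 0.5 = 6.2
  [6.5→10.5]: (12.0+6.8)/2 × 4 = 37.6
  [10.5→12]: (6.8+5.5)/2 × 1.5 = 9.225
  Sum = 181.125 µg/L·h
Extrapolated tail: C_last / k_e = 5.5 / 0.141 = 39.007
AUC_0→∞ = 181.125 + 39.007 = 220.132 µg/L·h

AUC = 220 µg/L·h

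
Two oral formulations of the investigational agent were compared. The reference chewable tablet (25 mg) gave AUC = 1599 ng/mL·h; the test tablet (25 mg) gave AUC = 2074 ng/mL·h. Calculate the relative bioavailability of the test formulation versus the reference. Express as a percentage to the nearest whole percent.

F_rel = 130%

F_rel = (AUC_test/D_test) / (AUC_ref/D_ref)
      = (2074/25) / (1599/25)
      = 82.96 / 63.96 = 1.2971 = 129.71%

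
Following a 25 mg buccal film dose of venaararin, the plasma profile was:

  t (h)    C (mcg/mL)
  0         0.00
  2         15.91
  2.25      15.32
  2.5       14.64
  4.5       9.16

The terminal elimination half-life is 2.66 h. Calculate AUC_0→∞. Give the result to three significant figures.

Trapezoidal AUC_0→4.5:
  [0→2]: (0.00+15.91)/2 × 2 = 15.91
  [2→2.25]: (15.91+15.32)/2 × 0.25 = 3.90375
  [2.25→2.5]: (15.32+14.64)/2 × 0.25 = 3.745
  [2.5→4.5]: (14.64+9.16)/2 × 2 = 23.8
  Sum = 47.35875 mcg/mL·h
k_e = ln2 / t½ = 0.693147 / 2.66 = 0.2606 h^-1
Extrapolated tail: C_last / k_e = 9.16 / 0.2606 = 35.150
AUC_0→∞ = 47.35875 + 35.150 = 82.50875 mcg/mL·h

AUC = 82.5 mcg/mL·h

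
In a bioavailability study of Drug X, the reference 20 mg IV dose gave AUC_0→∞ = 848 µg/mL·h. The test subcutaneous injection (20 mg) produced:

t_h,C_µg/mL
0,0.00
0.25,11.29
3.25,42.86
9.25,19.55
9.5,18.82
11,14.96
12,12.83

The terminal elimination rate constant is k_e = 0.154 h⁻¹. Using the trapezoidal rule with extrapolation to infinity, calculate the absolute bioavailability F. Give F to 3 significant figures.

F = 0.468

Trapezoidal AUC_0→12 (subcutaneous injection):
  [0→0.25]: (0.00+11.29)/2 × 0.25 = 1.41125
  [0.25→3.25]: (11.29+42.86)/2 × 3 = 81.225
  [3.25→9.25]: (42.86+19.55)/2 × 6 = 187.23
  [9.25→9.5]: (19.55+18.82)/2 × 0.25 = 4.79625
  [9.5→11]: (18.82+14.96)/2 × 1.5 = 25.335
  [11→12]: (14.96+12.83)/2 × 1 = 13.895
  Sum = 313.8925 µg/mL·h
Tail: C_last/k_e = 12.83/0.154 = 83.312
AUC_0→∞ (subcutaneous injection) = 313.8925 + 83.312 = 397.2045 µg/mL·h
F = (AUC_ev/D_ev)/(AUC_iv/D_iv) = (397.2045/20)/(848/20) = 19.860225/42.4 = 0.4684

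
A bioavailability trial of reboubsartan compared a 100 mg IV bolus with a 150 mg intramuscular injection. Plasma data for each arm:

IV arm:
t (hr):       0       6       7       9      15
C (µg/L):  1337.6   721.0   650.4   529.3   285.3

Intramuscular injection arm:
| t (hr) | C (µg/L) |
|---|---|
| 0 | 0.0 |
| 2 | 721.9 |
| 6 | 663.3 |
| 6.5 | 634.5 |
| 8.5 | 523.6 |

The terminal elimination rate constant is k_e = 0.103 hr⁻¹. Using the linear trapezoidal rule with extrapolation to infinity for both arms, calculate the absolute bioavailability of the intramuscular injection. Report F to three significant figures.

F = 0.506

Trapezoidal AUC_0→15 (IV):
  [0→6]: (1337.6+721.0)/2 × 6 = 6175.8
  [6→7]: (721.0+650.4)/2 × 1 = 685.7
  [7→9]: (650.4+529.3)/2 × 2 = 1179.7
  [9→15]: (529.3+285.3)/2 × 6 = 2443.8
  Sum = 10485.0 µg/L·hr
IV tail: 285.3/0.103 = 2769.903; AUC_iv,0→∞ = 10485.0 + 2769.903 = 13254.903 µg/L·hr
Trapezoidal AUC_0→8.5 (intramuscular injection):
  [0→2]: (0.0+721.9)/2 × 2 = 721.9
  [2→6]: (721.9+663.3)/2 × 4 = 2770.4
  [6→6.5]: (663.3+634.5)/2 × 0.5 = 324.45
  [6.5→8.5]: (634.5+523.6)/2 × 2 = 1158.1
  Sum = 4974.85 µg/L·hr
intramuscular injection tail: 523.6/0.103 = 5083.495; AUC_ev,0→∞ = 4974.85 + 5083.495 = 10058.345 µg/L·hr
F = (AUC_ev/D_ev)/(AUC_iv/D_iv) = (10058.345/150)/(13254.903/100) = 67.0556/132.54903 = 0.5059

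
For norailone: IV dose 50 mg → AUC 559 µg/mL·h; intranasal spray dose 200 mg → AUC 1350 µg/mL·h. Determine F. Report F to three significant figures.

F = 0.604

F = (AUC_ev / D_ev) / (AUC_iv / D_iv)
  = (1350/200) / (559/50)
  = 6.75 / 11.18 = 0.6038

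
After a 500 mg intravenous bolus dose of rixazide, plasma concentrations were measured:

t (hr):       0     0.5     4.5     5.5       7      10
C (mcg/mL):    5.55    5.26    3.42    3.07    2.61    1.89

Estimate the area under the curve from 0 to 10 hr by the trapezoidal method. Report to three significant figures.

AUC = 34.3 mcg/mL·hr

Trapezoidal AUC_0→10:
  [0→0.5]: (5.55+5.26)/2 × 0.5 = 2.7025
  [0.5→4.5]: (5.26+3.42)/2 × 4 = 17.36
  [4.5→5.5]: (3.42+3.07)/2 × 1 = 3.245
  [5.5→7]: (3.07+2.61)/2 × 1.5 = 4.26
  [7→10]: (2.61+1.89)/2 × 3 = 6.75
  Sum = 34.3175 mcg/mL·hr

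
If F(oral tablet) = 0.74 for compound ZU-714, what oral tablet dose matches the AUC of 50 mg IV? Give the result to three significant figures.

D_oral = 67.6 mg

For equal systemic exposure: F × D_ev = D_iv
D_ev = D_iv / F = 50 / 0.74 = 67.5676 mg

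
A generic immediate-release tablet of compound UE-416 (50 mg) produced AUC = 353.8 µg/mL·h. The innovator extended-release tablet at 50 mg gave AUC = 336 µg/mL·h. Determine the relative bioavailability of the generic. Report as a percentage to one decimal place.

F_rel = (AUC_test/D_test) / (AUC_ref/D_ref)
      = (353.8/50) / (336/50)
      = 7.076 / 6.72 = 1.0530 = 105.30%

F_rel = 105.3%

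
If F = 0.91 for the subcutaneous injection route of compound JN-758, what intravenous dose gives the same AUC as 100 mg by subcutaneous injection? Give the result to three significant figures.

D_iv = 91.0 mg

Systemic exposure from an extravascular dose = F × D_ev, so the equivalent IV dose is F × D_ev.
D_iv = F × D_ev = 0.91 × 100 = 91 mg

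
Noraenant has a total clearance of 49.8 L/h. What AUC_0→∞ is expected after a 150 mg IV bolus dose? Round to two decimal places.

AUC_0→∞ = Dose_iv / CL
        = 150 / 49.8 = 3.01205 mg/L·h

AUC = 3.01 mg/L·h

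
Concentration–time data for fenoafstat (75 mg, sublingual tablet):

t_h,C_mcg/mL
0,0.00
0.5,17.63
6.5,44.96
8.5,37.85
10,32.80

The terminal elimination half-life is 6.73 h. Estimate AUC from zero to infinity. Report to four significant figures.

Trapezoidal AUC_0→10:
  [0→0.5]: (0.00+17.63)/2 × 0.5 = 4.4075
  [0.5→6.5]: (17.63+44.96)/2 × 6 = 187.77
  [6.5→8.5]: (44.96+37.85)/2 × 2 = 82.81
  [8.5→10]: (37.85+32.80)/2 × 1.5 = 52.9875
  Sum = 327.975 mcg/mL·h
k_e = ln2 / t½ = 0.693147 / 6.73 = 0.1030 h^-1
Extrapolated tail: C_last / k_e = 32.80 / 0.103 = 318.447
AUC_0→∞ = 327.975 + 318.447 = 646.422 mcg/mL·h

AUC = 646.4 mcg/mL·h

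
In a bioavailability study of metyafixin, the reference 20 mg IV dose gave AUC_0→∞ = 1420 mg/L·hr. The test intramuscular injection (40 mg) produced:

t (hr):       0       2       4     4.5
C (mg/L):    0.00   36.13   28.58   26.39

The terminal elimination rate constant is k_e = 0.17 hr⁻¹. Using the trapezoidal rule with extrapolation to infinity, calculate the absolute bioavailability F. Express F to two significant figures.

F = 0.095

Trapezoidal AUC_0→4.5 (intramuscular injection):
  [0→2]: (0.00+36.13)/2 × 2 = 36.13
  [2→4]: (36.13+28.58)/2 × 2 = 64.71
  [4→4.5]: (28.58+26.39)/2 × 0.5 = 13.7425
  Sum = 114.5825 mg/L·hr
Tail: C_last/k_e = 26.39/0.17 = 155.235
AUC_0→∞ (intramuscular injection) = 114.5825 + 155.235 = 269.8175 mg/L·hr
F = (AUC_ev/D_ev)/(AUC_iv/D_iv) = (269.8175/40)/(1420/20) = 6.7454375/71 = 0.0950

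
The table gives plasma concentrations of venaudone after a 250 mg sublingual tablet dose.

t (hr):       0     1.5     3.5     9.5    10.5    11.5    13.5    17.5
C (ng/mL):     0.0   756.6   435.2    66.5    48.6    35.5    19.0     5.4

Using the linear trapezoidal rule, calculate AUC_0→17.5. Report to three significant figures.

Trapezoidal AUC_0→17.5:
  [0→1.5]: (0.0+756.6)/2 × 1.5 = 567.45
  [1.5→3.5]: (756.6+435.2)/2 × 2 = 1191.8
  [3.5→9.5]: (435.2+66.5)/2 × 6 = 1505.1
  [9.5→10.5]: (66.5+48.6)/2 × 1 = 57.55
  [10.5→11.5]: (48.6+35.5)/2 × 1 = 42.05
  [11.5→13.5]: (35.5+19.0)/2 × 2 = 54.5
  [13.5→17.5]: (19.0+5.4)/2 × 4 = 48.8
  Sum = 3467.25 ng/mL·hr

AUC = 3470 ng/mL·hr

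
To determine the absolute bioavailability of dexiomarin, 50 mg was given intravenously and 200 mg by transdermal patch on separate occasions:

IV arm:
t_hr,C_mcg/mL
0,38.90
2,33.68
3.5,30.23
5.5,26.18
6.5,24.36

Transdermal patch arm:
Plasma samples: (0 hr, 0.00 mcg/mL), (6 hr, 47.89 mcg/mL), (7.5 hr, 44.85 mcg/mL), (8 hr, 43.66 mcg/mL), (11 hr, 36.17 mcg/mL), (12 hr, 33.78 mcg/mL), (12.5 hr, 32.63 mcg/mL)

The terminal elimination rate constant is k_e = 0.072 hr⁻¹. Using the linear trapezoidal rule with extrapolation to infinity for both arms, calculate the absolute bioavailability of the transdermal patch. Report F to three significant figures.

Trapezoidal AUC_0→6.5 (IV):
  [0→2]: (38.90+33.68)/2 × 2 = 72.58
  [2→3.5]: (33.68+30.23)/2 × 1.5 = 47.9325
  [3.5→5.5]: (30.23+26.18)/2 × 2 = 56.41
  [5.5→6.5]: (26.18+24.36)/2 × 1 = 25.27
  Sum = 202.1925 mcg/mL·hr
IV tail: 24.36/0.072 = 338.333; AUC_iv,0→∞ = 202.1925 + 338.333 = 540.5255 mcg/mL·hr
Trapezoidal AUC_0→12.5 (transdermal patch):
  [0→6]: (0.00+47.89)/2 × 6 = 143.67
  [6→7.5]: (47.89+44.85)/2 × 1.5 = 69.555
  [7.5→8]: (44.85+43.66)/2 × 0.5 = 22.1275
  [8→11]: (43.66+36.17)/2 × 3 = 119.745
  [11→12]: (36.17+33.78)/2 × 1 = 34.975
  [12→12.5]: (33.78+32.63)/2 × 0.5 = 16.6025
  Sum = 406.675 mcg/mL·hr
transdermal patch tail: 32.63/0.072 = 453.194; AUC_ev,0→∞ = 406.675 + 453.194 = 859.869 mcg/mL·hr
F = (AUC_ev/D_ev)/(AUC_iv/D_iv) = (859.869/200)/(540.5255/50) = 4.299345/10.81051 = 0.3977

F = 0.398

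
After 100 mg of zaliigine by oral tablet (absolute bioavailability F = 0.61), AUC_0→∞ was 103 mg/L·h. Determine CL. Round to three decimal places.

CL = 0.592 L/h

CL = F × Dose / AUC_0→∞
   = 0.61 × 100 / 103 = 0.592233 L/h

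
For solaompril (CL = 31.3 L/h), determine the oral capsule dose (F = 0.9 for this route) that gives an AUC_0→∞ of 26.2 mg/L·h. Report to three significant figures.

Dose = CL × AUC_0→∞ / F
     = 31.3 × 26.2 / 0.9 = 911.178 mg

Dose = 911 mg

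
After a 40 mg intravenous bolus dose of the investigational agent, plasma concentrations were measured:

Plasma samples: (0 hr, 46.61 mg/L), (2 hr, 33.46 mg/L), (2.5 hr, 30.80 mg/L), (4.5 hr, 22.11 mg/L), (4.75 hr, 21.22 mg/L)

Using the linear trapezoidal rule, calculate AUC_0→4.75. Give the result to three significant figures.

AUC = 154 mg/L·hr

Trapezoidal AUC_0→4.75:
  [0→2]: (46.61+33.46)/2 × 2 = 80.07
  [2→2.5]: (33.46+30.80)/2 × 0.5 = 16.065
  [2.5→4.5]: (30.80+22.11)/2 × 2 = 52.91
  [4.5→4.75]: (22.11+21.22)/2 × 0.25 = 5.41625
  Sum = 154.46125 mg/L·hr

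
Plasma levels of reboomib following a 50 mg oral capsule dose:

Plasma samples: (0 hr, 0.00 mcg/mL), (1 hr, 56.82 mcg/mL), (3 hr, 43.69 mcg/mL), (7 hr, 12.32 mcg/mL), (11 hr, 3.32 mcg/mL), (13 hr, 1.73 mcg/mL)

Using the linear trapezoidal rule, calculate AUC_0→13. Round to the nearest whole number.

AUC = 277 mcg/mL·hr

Trapezoidal AUC_0→13:
  [0→1]: (0.00+56.82)/2 × 1 = 28.41
  [1→3]: (56.82+43.69)/2 × 2 = 100.51
  [3→7]: (43.69+12.32)/2 × 4 = 112.02
  [7→11]: (12.32+3.32)/2 × 4 = 31.28
  [11→13]: (3.32+1.73)/2 × 2 = 5.05
  Sum = 277.27 mcg/mL·hr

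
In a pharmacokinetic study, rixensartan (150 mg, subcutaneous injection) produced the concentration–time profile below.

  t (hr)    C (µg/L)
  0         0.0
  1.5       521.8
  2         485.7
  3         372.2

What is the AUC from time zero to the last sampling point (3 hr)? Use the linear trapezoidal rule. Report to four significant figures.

Trapezoidal AUC_0→3:
  [0→1.5]: (0.0+521.8)/2 × 1.5 = 391.35
  [1.5→2]: (521.8+485.7)/2 × 0.5 = 251.875
  [2→3]: (485.7+372.2)/2 × 1 = 428.95
  Sum = 1072.175 µg/L·hr

AUC = 1072 µg/L·hr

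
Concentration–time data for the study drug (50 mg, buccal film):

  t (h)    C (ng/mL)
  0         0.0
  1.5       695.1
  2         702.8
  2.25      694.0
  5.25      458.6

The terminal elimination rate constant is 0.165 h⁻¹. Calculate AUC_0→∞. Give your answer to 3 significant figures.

AUC = 5550 ng/mL·h

Trapezoidal AUC_0→5.25:
  [0→1.5]: (0.0+695.1)/2 × 1.5 = 521.325
  [1.5→2]: (695.1+702.8)/2 × 0.5 = 349.475
  [2→2.25]: (702.8+694.0)/2 × 0.25 = 174.6
  [2.25→5.25]: (694.0+458.6)/2 × 3 = 1728.9
  Sum = 2774.3 ng/mL·h
Extrapolated tail: C_last / k_e = 458.6 / 0.165 = 2779.394
AUC_0→∞ = 2774.3 + 2779.394 = 5553.694 ng/mL·h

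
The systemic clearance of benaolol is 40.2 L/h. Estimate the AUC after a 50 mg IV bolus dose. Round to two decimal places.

AUC_0→∞ = Dose_iv / CL
        = 50 / 40.2 = 1.24378 mg/L·h

AUC = 1.24 mg/L·h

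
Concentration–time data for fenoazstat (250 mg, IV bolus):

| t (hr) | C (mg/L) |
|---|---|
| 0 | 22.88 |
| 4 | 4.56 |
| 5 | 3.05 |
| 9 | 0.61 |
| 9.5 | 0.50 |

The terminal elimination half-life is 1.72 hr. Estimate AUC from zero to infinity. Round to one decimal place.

Trapezoidal AUC_0→9.5:
  [0→4]: (22.88+4.56)/2 × 4 = 54.88
  [4→5]: (4.56+3.05)/2 × 1 = 3.805
  [5→9]: (3.05+0.61)/2 × 4 = 7.32
  [9→9.5]: (0.61+0.50)/2 × 0.5 = 0.2775
  Sum = 66.2825 mg/L·hr
k_e = ln2 / t½ = 0.693147 / 1.72 = 0.4030 hr^-1
Extrapolated tail: C_last / k_e = 0.50 / 0.403 = 1.241
AUC_0→∞ = 66.2825 + 1.241 = 67.5235 mg/L·hr

AUC = 67.5 mg/L·hr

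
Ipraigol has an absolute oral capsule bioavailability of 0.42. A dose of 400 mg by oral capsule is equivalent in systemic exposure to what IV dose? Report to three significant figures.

D_iv = 168 mg

Systemic exposure from an extravascular dose = F × D_ev, so the equivalent IV dose is F × D_ev.
D_iv = F × D_ev = 0.42 × 400 = 168 mg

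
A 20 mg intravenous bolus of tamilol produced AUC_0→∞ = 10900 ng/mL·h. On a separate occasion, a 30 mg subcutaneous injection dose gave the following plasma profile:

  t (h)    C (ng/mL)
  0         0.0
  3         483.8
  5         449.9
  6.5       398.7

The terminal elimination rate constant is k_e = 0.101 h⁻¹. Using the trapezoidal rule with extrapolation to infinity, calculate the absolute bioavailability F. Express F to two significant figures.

F = 0.38

Trapezoidal AUC_0→6.5 (subcutaneous injection):
  [0→3]: (0.0+483.8)/2 × 3 = 725.7
  [3→5]: (483.8+449.9)/2 × 2 = 933.7
  [5→6.5]: (449.9+398.7)/2 × 1.5 = 636.45
  Sum = 2295.85 ng/mL·h
Tail: C_last/k_e = 398.7/0.101 = 3947.525
AUC_0→∞ (subcutaneous injection) = 2295.85 + 3947.525 = 6243.375 ng/mL·h
F = (AUC_ev/D_ev)/(AUC_iv/D_iv) = (6243.375/30)/(10900/20) = 208.1125/545 = 0.3819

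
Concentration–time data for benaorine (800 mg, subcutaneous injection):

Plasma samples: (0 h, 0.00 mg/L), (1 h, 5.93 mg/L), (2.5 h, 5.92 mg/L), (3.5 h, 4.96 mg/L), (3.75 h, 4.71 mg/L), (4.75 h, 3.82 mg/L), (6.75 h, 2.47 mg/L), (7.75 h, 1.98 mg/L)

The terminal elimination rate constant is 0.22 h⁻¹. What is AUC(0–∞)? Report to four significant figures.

AUC = 40.28 mg/L·h

Trapezoidal AUC_0→7.75:
  [0→1]: (0.00+5.93)/2 × 1 = 2.965
  [1→2.5]: (5.93+5.92)/2 × 1.5 = 8.8875
  [2.5→3.5]: (5.92+4.96)/2 × 1 = 5.44
  [3.5→3.75]: (4.96+4.71)/2 × 0.25 = 1.20875
  [3.75→4.75]: (4.71+3.82)/2 × 1 = 4.265
  [4.75→6.75]: (3.82+2.47)/2 × 2 = 6.29
  [6.75→7.75]: (2.47+1.98)/2 × 1 = 2.225
  Sum = 31.28125 mg/L·h
Extrapolated tail: C_last / k_e = 1.98 / 0.22 = 9.000
AUC_0→∞ = 31.28125 + 9.000 = 40.28125 mg/L·h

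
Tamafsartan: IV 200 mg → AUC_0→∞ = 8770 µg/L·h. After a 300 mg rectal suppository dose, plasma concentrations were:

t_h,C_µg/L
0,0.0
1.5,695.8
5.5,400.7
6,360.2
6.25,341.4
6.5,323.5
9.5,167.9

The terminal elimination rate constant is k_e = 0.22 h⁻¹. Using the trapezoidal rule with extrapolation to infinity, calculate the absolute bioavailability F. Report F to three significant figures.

Trapezoidal AUC_0→9.5 (rectal suppository):
  [0→1.5]: (0.0+695.8)/2 × 1.5 = 521.85
  [1.5→5.5]: (695.8+400.7)/2 × 4 = 2193.0
  [5.5→6]: (400.7+360.2)/2 × 0.5 = 190.225
  [6→6.25]: (360.2+341.4)/2 × 0.25 = 87.7
  [6.25→6.5]: (341.4+323.5)/2 × 0.25 = 83.1125
  [6.5→9.5]: (323.5+167.9)/2 × 3 = 737.1
  Sum = 3812.9875 µg/L·h
Tail: C_last/k_e = 167.9/0.22 = 763.182
AUC_0→∞ (rectal suppository) = 3812.9875 + 763.182 = 4576.1695 µg/L·h
F = (AUC_ev/D_ev)/(AUC_iv/D_iv) = (4576.1695/300)/(8770/200) = 15.2539/43.85 = 0.3479

F = 0.348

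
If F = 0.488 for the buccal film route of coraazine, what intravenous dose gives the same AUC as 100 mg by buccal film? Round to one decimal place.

Systemic exposure from an extravascular dose = F × D_ev, so the equivalent IV dose is F × D_ev.
D_iv = F × D_ev = 0.488 × 100 = 48.8 mg

D_iv = 48.8 mg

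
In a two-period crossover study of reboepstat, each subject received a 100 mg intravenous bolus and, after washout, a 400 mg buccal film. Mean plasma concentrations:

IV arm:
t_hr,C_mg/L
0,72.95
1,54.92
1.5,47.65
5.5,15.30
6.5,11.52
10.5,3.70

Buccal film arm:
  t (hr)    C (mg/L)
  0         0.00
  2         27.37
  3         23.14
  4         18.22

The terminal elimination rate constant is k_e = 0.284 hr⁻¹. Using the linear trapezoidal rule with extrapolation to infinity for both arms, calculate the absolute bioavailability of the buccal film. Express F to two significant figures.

Trapezoidal AUC_0→10.5 (IV):
  [0→1]: (72.95+54.92)/2 × 1 = 63.935
  [1→1.5]: (54.92+47.65)/2 × 0.5 = 25.6425
  [1.5→5.5]: (47.65+15.30)/2 × 4 = 125.9
  [5.5→6.5]: (15.30+11.52)/2 × 1 = 13.41
  [6.5→10.5]: (11.52+3.70)/2 × 4 = 30.44
  Sum = 259.3275 mg/L·hr
IV tail: 3.70/0.284 = 13.028; AUC_iv,0→∞ = 259.3275 + 13.028 = 272.3555 mg/L·hr
Trapezoidal AUC_0→4 (buccal film):
  [0→2]: (0.00+27.37)/2 × 2 = 27.37
  [2→3]: (27.37+23.14)/2 × 1 = 25.255
  [3→4]: (23.14+18.22)/2 × 1 = 20.68
  Sum = 73.305 mg/L·hr
buccal film tail: 18.22/0.284 = 64.155; AUC_ev,0→∞ = 73.305 + 64.155 = 137.46 mg/L·hr
F = (AUC_ev/D_ev)/(AUC_iv/D_iv) = (137.46/400)/(272.3555/100) = 0.34365/2.723555 = 0.1262

F = 0.13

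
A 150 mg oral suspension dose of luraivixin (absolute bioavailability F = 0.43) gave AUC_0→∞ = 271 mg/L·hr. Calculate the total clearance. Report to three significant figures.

CL = 0.238 L/hr

CL = F × Dose / AUC_0→∞
   = 0.43 × 150 / 271 = 0.238007 L/hr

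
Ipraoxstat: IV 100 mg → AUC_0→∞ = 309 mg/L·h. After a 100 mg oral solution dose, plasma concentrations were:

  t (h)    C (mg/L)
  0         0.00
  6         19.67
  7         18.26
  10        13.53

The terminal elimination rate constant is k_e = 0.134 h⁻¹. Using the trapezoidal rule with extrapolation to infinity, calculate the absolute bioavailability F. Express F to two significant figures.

F = 0.73

Trapezoidal AUC_0→10 (oral solution):
  [0→6]: (0.00+19.67)/2 × 6 = 59.01
  [6→7]: (19.67+18.26)/2 × 1 = 18.965
  [7→10]: (18.26+13.53)/2 × 3 = 47.685
  Sum = 125.66 mg/L·h
Tail: C_last/k_e = 13.53/0.134 = 100.970
AUC_0→∞ (oral solution) = 125.66 + 100.970 = 226.63 mg/L·h
F = (AUC_ev/D_ev)/(AUC_iv/D_iv) = (226.63/100)/(309/100) = 2.2663/3.09 = 0.7334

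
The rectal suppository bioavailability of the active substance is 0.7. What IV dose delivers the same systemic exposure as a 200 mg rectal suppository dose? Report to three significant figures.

Systemic exposure from an extravascular dose = F × D_ev, so the equivalent IV dose is F × D_ev.
D_iv = F × D_ev = 0.7 × 200 = 140 mg

D_iv = 140 mg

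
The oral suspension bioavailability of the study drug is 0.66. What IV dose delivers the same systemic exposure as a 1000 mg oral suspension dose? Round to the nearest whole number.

D_iv = 660 mg

Systemic exposure from an extravascular dose = F × D_ev, so the equivalent IV dose is F × D_ev.
D_iv = F × D_ev = 0.66 × 1000 = 660 mg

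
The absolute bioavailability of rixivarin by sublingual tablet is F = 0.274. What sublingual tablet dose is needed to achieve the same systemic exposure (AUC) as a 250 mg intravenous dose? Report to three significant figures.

For equal systemic exposure: F × D_ev = D_iv
D_ev = D_iv / F = 250 / 0.274 = 912.409 mg

D_sublingual = 912 mg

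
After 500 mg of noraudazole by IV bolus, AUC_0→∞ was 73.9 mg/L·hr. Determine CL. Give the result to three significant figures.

CL = Dose_iv / AUC_0→∞
   = 500 / 73.9 = 6.7659 L/hr

CL = 6.77 L/hr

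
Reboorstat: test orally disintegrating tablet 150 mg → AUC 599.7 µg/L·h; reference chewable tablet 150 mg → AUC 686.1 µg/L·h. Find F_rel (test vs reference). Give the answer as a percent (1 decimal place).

F_rel = (AUC_test/D_test) / (AUC_ref/D_ref)
      = (599.7/150) / (686.1/150)
      = 3.998 / 4.574 = 0.8741 = 87.41%

F_rel = 87.4%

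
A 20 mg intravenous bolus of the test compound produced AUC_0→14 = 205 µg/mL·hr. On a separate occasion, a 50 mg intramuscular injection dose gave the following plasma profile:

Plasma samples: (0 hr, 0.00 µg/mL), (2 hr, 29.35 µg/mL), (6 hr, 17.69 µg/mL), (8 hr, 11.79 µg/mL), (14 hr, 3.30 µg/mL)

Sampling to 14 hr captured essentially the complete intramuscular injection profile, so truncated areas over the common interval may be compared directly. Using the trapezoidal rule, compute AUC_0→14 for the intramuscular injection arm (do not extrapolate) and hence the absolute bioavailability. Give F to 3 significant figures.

F = 0.387

Trapezoidal AUC_0→14 (intramuscular injection):
  [0→2]: (0.00+29.35)/2 × 2 = 29.35
  [2→6]: (29.35+17.69)/2 × 4 = 94.08
  [6→8]: (17.69+11.79)/2 × 2 = 29.48
  [8→14]: (11.79+3.30)/2 × 6 = 45.27
  Sum = 198.18 µg/mL·hr
F = (AUC_ev/D_ev)/(AUC_iv/D_iv) = (198.18/50)/(205/20) = 3.9636/10.25 = 0.3867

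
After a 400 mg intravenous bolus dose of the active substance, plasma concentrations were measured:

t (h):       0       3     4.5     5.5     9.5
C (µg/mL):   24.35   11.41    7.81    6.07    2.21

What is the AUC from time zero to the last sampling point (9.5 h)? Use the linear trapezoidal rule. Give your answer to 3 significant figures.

AUC = 91.6 µg/mL·h

Trapezoidal AUC_0→9.5:
  [0→3]: (24.35+11.41)/2 × 3 = 53.64
  [3→4.5]: (11.41+7.81)/2 × 1.5 = 14.415
  [4.5→5.5]: (7.81+6.07)/2 × 1 = 6.94
  [5.5→9.5]: (6.07+2.21)/2 × 4 = 16.56
  Sum = 91.555 µg/mL·h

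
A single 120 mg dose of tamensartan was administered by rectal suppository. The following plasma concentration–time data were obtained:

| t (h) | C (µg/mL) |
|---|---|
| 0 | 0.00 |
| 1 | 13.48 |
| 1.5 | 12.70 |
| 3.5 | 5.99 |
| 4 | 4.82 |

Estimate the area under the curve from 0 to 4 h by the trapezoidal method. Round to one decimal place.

Trapezoidal AUC_0→4:
  [0→1]: (0.00+13.48)/2 × 1 = 6.74
  [1→1.5]: (13.48+12.70)/2 × 0.5 = 6.545
  [1.5→3.5]: (12.70+5.99)/2 × 2 = 18.69
  [3.5→4]: (5.99+4.82)/2 × 0.5 = 2.7025
  Sum = 34.6775 µg/mL·h

AUC = 34.7 µg/mL·h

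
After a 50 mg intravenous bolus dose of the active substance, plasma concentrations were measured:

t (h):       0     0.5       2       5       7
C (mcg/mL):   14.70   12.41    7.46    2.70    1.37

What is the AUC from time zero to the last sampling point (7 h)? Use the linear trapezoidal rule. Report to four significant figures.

Trapezoidal AUC_0→7:
  [0→0.5]: (14.70+12.41)/2 × 0.5 = 6.7775
  [0.5→2]: (12.41+7.46)/2 × 1.5 = 14.9025
  [2→5]: (7.46+2.70)/2 × 3 = 15.24
  [5→7]: (2.70+1.37)/2 × 2 = 4.07
  Sum = 40.99 mcg/mL·h

AUC = 40.99 mcg/mL·h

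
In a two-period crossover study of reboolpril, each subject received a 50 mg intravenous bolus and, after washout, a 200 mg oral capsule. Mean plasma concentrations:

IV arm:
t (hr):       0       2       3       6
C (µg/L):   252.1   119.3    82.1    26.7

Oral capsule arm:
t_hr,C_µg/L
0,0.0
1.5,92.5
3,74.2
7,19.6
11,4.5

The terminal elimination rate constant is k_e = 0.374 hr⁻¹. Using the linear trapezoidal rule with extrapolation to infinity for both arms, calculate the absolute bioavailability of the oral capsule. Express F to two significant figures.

F = 0.16

Trapezoidal AUC_0→6 (IV):
  [0→2]: (252.1+119.3)/2 × 2 = 371.4
  [2→3]: (119.3+82.1)/2 × 1 = 100.7
  [3→6]: (82.1+26.7)/2 × 3 = 163.2
  Sum = 635.3 µg/L·hr
IV tail: 26.7/0.374 = 71.390; AUC_iv,0→∞ = 635.3 + 71.390 = 706.69 µg/L·hr
Trapezoidal AUC_0→11 (oral capsule):
  [0→1.5]: (0.0+92.5)/2 × 1.5 = 69.375
  [1.5→3]: (92.5+74.2)/2 × 1.5 = 125.025
  [3→7]: (74.2+19.6)/2 × 4 = 187.6
  [7→11]: (19.6+4.5)/2 × 4 = 48.2
  Sum = 430.2 µg/L·hr
oral capsule tail: 4.5/0.374 = 12.032; AUC_ev,0→∞ = 430.2 + 12.032 = 442.232 µg/L·hr
F = (AUC_ev/D_ev)/(AUC_iv/D_iv) = (442.232/200)/(706.69/50) = 2.21116/14.1338 = 0.1564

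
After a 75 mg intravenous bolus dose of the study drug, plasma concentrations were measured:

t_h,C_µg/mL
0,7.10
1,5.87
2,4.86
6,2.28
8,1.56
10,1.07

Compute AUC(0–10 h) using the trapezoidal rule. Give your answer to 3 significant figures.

Trapezoidal AUC_0→10:
  [0→1]: (7.10+5.87)/2 × 1 = 6.485
  [1→2]: (5.87+4.86)/2 × 1 = 5.365
  [2→6]: (4.86+2.28)/2 × 4 = 14.28
  [6→8]: (2.28+1.56)/2 × 2 = 3.84
  [8→10]: (1.56+1.07)/2 × 2 = 2.63
  Sum = 32.6 µg/mL·h

AUC = 32.6 µg/mL·h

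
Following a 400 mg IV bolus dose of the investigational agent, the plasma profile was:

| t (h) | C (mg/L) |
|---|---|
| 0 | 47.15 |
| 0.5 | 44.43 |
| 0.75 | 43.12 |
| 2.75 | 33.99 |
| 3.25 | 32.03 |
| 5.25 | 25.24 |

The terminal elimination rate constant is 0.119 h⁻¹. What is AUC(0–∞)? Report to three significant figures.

Trapezoidal AUC_0→5.25:
  [0→0.5]: (47.15+44.43)/2 × 0.5 = 22.895
  [0.5→0.75]: (44.43+43.12)/2 × 0.25 = 10.94375
  [0.75→2.75]: (43.12+33.99)/2 × 2 = 77.11
  [2.75→3.25]: (33.99+32.03)/2 × 0.5 = 16.505
  [3.25→5.25]: (32.03+25.24)/2 × 2 = 57.27
  Sum = 184.72375 mg/L·h
Extrapolated tail: C_last / k_e = 25.24 / 0.119 = 212.101
AUC_0→∞ = 184.72375 + 212.101 = 396.82475 mg/L·h

AUC = 397 mg/L·h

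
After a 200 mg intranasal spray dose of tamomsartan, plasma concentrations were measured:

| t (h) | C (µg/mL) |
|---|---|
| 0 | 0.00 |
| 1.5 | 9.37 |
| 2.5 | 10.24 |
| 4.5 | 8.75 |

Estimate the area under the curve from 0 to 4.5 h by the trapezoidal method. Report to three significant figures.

Trapezoidal AUC_0→4.5:
  [0→1.5]: (0.00+9.37)/2 × 1.5 = 7.0275
  [1.5→2.5]: (9.37+10.24)/2 × 1 = 9.805
  [2.5→4.5]: (10.24+8.75)/2 × 2 = 18.99
  Sum = 35.8225 µg/mL·h

AUC = 35.8 µg/mL·h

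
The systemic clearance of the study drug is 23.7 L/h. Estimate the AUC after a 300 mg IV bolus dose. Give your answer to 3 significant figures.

AUC = 12.7 mg/L·h

AUC_0→∞ = Dose_iv / CL
        = 300 / 23.7 = 12.6582 mg/L·h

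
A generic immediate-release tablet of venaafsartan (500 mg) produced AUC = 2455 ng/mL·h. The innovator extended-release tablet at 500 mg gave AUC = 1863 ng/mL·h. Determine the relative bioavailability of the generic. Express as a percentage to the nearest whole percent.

F_rel = 132%

F_rel = (AUC_test/D_test) / (AUC_ref/D_ref)
      = (2455/500) / (1863/500)
      = 4.91 / 3.726 = 1.3178 = 131.78%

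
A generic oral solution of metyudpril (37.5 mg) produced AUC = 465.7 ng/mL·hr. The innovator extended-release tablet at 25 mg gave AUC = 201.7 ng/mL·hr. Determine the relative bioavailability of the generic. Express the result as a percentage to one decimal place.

F_rel = 153.9%

F_rel = (AUC_test/D_test) / (AUC_ref/D_ref)
      = (465.7/37.5) / (201.7/25)
      = 12.4187 / 8.068 = 1.5393 = 153.93%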